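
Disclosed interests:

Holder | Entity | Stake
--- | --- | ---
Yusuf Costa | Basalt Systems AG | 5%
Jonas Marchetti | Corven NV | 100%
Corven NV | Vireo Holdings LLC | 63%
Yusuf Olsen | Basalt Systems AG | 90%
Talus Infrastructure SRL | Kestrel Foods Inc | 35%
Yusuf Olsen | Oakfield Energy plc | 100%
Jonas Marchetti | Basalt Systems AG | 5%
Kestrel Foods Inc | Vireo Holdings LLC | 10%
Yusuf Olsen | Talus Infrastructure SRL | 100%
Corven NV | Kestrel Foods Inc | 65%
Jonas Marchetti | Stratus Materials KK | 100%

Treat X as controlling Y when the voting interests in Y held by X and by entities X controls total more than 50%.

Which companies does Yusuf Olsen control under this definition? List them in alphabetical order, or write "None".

Yusuf Olsen holds 100% of Talus, so Yusuf Olsen controls Talus.
Yusuf Olsen holds 90% of Basalt, so Yusuf Olsen controls Basalt.
Yusuf Olsen holds 100% of Oakfield, so Yusuf Olsen controls Oakfield.
No other company's threshold is met.

Basalt Systems AG, Oakfield Energy plc, Talus Infrastructure SRL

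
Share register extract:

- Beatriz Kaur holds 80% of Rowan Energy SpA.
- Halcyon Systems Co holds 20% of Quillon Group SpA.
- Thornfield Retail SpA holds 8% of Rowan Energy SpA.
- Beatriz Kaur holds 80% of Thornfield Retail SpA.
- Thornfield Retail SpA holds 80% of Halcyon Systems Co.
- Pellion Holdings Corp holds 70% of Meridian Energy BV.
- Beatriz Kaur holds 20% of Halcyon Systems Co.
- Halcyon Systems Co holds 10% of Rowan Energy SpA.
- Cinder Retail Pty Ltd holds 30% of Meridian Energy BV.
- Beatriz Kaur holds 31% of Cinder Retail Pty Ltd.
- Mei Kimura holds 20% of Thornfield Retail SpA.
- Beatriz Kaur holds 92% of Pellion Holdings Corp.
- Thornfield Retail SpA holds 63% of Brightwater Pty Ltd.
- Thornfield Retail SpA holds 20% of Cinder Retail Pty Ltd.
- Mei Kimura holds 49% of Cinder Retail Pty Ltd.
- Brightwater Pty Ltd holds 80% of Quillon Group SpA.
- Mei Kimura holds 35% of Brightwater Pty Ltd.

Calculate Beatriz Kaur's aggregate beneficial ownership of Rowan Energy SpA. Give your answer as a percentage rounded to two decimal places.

94.80%

Beatriz reaches Rowan along 4 paths.
Via Thornfield: 80% × 8% = 6.4%.
Via Halcyon: 20% × 10% = 2%.
Via Thornfield → Halcyon: 80% × 80% × 10% = 6.4%.
Direct stake: 80% = 80%.
Total: 6.4% + 2% + 6.4% + 80% = 94.8%.
Rounded: 94.80%.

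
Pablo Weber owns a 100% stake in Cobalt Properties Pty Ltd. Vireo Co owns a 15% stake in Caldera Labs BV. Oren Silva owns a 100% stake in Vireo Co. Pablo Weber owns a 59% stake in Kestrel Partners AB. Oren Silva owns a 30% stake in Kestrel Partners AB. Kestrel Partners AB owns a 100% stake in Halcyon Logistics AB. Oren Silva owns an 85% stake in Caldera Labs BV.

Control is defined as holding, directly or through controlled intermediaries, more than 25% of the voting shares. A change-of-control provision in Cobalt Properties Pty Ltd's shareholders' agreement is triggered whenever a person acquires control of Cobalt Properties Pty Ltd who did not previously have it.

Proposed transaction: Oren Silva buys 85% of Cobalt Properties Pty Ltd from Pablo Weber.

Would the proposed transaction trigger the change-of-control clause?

Yes

The purchase adds only to Oren's holdings (Pablo's stake shrinks), so Oren is the only person who could newly come to control Cobalt.
Oren holds 30% of Kestrel, so Oren controls Kestrel.
Kestrel holds 100% of Halcyon, so Oren controls Halcyon.
Oren holds 100% of Vireo, so Oren controls Vireo.
Vireo and Oren together hold 15% + 85% = 100% of Caldera, so Oren controls Caldera.
Neither Oren nor any entity Oren controls holds any voting interest in Cobalt.
So before the transaction, Oren does not control Cobalt.
After the purchase, Oren holds 85% of Cobalt directly, and Pablo's stake falls to 15%.
Oren holds 85% of Cobalt, so Oren controls Cobalt.
Oren did not control Cobalt before and does after, so the clause is triggered.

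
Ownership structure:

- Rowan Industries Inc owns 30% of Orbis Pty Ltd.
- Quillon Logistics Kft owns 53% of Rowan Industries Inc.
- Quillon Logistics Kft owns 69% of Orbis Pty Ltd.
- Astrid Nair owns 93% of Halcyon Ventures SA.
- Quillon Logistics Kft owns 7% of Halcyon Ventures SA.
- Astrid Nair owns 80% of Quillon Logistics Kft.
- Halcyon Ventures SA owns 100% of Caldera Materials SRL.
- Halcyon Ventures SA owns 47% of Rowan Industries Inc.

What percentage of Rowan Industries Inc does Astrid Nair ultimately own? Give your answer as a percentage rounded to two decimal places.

88.74%

Astrid reaches Rowan along 3 paths.
Via Quillon: 80% × 53% = 42.4%.
Via Quillon → Halcyon: 80% × 7% × 47% = 2.632%.
Via Halcyon: 93% × 47% = 43.71%.
Total: 42.4% + 2.632% + 43.71% = 88.742%.
Rounded: 88.74%.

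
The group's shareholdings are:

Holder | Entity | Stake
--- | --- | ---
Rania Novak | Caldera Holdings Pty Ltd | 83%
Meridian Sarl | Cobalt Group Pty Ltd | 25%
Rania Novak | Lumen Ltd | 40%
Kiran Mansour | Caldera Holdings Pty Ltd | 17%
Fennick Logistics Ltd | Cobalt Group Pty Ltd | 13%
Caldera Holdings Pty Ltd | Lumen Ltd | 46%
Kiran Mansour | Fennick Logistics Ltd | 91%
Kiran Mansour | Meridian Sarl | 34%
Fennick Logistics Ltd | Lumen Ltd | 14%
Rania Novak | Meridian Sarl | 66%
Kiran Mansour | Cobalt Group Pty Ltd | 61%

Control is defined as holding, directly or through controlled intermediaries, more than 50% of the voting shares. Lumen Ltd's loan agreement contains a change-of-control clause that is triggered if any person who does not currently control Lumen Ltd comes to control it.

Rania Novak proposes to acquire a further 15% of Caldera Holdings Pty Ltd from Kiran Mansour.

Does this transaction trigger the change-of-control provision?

The purchase adds only to Rania's holdings (Kiran's stake shrinks), so Rania is the only person who could newly come to control Lumen.
Rania holds 83% of Caldera, so Rania controls Caldera.
Caldera and Rania together hold 46% + 40% = 86% of Lumen, so Rania controls Lumen.
So Rania already controls Lumen before the transaction.
After the purchase, Rania's direct stake in Caldera rises to 83% + 15% = 98%, and Kiran's stake falls to 2%.
Rania controlled Lumen already, so this is not a new person acquiring control; every other person's position is unchanged or reduced.
No new person acquires control, so the clause is not triggered.

No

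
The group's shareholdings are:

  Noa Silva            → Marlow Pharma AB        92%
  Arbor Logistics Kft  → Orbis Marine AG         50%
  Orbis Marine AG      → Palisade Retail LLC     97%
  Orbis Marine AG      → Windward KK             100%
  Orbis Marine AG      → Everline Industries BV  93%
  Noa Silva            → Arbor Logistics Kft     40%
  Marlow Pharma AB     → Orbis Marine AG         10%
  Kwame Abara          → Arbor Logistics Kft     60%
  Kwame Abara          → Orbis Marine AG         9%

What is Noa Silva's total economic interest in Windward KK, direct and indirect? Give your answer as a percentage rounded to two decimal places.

29.20%

Noa reaches Windward along 2 paths.
Via Arbor → Orbis: 40% × 50% × 100% = 20%.
Via Marlow → Orbis: 92% × 10% × 100% = 9.2%.
Total: 20% + 9.2% = 29.2%.
Rounded: 29.20%.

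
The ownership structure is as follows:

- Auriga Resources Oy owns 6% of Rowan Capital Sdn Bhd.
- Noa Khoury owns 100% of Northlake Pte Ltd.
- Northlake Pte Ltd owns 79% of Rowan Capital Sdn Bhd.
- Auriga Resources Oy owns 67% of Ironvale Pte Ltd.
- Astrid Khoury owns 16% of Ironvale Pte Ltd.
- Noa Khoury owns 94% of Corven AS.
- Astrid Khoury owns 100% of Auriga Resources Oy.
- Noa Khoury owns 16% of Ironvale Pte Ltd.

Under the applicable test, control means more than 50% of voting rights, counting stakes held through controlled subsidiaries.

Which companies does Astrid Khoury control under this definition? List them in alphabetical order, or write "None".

Auriga Resources Oy, Ironvale Pte Ltd

Astrid holds 100% of Auriga, so Astrid controls Auriga.
Auriga and Astrid together hold 67% + 16% = 83% of Ironvale, so Astrid controls Ironvale.
No other company's threshold is met.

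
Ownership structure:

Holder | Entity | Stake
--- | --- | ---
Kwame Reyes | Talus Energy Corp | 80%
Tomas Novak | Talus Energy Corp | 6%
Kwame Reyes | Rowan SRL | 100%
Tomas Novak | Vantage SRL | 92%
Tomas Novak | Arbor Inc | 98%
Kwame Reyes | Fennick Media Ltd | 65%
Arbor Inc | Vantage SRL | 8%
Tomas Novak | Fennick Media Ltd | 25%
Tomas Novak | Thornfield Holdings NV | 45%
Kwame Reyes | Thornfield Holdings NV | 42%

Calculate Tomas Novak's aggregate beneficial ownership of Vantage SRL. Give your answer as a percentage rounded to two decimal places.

99.84%

Tomas reaches Vantage along 2 paths.
Direct stake: 92% = 92%.
Via Arbor: 98% × 8% = 7.84%.
Total: 92% + 7.84% = 99.84%.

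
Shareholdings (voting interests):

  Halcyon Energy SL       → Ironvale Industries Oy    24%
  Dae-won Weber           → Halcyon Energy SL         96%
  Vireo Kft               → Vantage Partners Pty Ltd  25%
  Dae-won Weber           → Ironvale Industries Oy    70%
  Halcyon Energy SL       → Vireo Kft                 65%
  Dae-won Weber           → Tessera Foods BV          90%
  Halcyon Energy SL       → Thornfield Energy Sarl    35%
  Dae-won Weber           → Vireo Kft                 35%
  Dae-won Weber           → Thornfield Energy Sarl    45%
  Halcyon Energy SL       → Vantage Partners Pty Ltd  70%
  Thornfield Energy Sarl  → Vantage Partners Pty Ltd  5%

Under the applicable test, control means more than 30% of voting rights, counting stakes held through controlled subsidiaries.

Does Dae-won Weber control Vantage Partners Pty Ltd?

Dae-won holds 96% of Halcyon, so Dae-won controls Halcyon.
Dae-won and Halcyon together hold 35% + 65% = 100% of Vireo, so Dae-won controls Vireo.
Halcyon and Dae-won together hold 35% + 45% = 80% of Thornfield, so Dae-won controls Thornfield.
Vireo and Halcyon and Thornfield together hold 25% + 70% + 5% = 100% of Vantage, so Dae-won controls Vantage.

Yes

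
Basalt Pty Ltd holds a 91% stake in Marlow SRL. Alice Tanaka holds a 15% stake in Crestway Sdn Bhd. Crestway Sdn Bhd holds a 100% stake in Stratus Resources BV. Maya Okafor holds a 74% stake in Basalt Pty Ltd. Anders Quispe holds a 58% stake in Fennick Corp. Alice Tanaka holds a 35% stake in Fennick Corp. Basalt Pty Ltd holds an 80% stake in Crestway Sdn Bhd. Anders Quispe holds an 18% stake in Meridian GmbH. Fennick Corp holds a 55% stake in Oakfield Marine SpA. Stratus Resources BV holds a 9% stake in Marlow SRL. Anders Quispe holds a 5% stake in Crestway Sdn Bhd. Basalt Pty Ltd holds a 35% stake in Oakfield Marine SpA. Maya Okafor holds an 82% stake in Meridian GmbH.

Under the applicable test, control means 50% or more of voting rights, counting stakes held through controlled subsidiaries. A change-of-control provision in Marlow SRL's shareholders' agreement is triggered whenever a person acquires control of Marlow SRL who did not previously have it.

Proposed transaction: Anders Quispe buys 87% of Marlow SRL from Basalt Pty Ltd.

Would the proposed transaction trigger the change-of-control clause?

The purchase adds only to Anders's holdings (Basalt's stake shrinks), so Anders is the only person who could newly come to control Marlow.
Anders holds 58% of Fennick, so Anders controls Fennick.
Fennick holds 55% of Oakfield, so Anders controls Oakfield.
Neither Anders nor any entity Anders controls holds any voting interest in Marlow.
So before the transaction, Anders does not control Marlow.
After the purchase, Anders holds 87% of Marlow directly, and Basalt's stake falls to 4%.
Anders holds 87% of Marlow, so Anders controls Marlow.
Anders did not control Marlow before and does after, so the clause is triggered.

Yes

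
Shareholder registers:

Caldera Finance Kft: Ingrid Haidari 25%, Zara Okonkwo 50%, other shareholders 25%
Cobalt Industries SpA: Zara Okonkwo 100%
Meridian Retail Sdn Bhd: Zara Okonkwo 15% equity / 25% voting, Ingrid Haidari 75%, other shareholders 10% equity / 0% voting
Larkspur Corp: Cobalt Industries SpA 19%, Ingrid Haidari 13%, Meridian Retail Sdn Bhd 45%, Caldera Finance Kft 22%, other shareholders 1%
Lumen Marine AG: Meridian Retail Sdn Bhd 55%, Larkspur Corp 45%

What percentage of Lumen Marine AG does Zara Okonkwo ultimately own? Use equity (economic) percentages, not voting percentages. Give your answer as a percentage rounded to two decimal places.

24.79%

Zara reaches Lumen along 4 paths.
Via Meridian: 15% × 55% = 8.25%.
Via Cobalt → Larkspur: 100% × 19% × 45% = 8.55%.
Via Meridian → Larkspur: 15% × 45% × 45% = 3.0375%.
Via Caldera → Larkspur: 50% × 22% × 45% = 4.95%.
Total: 8.25% + 8.55% + 3.0375% + 4.95% = 24.7875%.
Rounded: 24.79%.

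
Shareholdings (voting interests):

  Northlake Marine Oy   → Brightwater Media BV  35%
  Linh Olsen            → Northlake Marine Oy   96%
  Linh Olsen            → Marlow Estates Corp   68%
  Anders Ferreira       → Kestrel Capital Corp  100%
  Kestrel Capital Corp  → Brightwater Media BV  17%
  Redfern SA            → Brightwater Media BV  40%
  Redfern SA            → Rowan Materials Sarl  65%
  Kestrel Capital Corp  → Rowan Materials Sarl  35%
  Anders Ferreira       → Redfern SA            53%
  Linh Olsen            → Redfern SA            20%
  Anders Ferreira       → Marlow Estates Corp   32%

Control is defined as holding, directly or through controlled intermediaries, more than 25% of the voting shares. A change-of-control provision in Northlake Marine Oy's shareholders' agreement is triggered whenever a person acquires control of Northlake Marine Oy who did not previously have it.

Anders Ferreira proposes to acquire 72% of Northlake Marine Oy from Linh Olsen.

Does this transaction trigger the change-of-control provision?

Yes

The purchase adds only to Anders's holdings (Linh's stake shrinks), so Anders is the only person who could newly come to control Northlake.
Anders holds 32% of Marlow, so Anders controls Marlow.
Anders holds 53% of Redfern, so Anders controls Redfern.
Anders holds 100% of Kestrel, so Anders controls Kestrel.
Kestrel and Redfern together hold 17% + 40% = 57% of Brightwater, so Anders controls Brightwater.
Kestrel and Redfern together hold 35% + 65% = 100% of Rowan, so Anders controls Rowan.
Neither Anders nor any entity Anders controls holds any voting interest in Northlake.
So before the transaction, Anders does not control Northlake.
After the purchase, Anders holds 72% of Northlake directly, and Linh's stake falls to 24%.
Anders holds 72% of Northlake, so Anders controls Northlake.
Anders did not control Northlake before and does after, so the clause is triggered.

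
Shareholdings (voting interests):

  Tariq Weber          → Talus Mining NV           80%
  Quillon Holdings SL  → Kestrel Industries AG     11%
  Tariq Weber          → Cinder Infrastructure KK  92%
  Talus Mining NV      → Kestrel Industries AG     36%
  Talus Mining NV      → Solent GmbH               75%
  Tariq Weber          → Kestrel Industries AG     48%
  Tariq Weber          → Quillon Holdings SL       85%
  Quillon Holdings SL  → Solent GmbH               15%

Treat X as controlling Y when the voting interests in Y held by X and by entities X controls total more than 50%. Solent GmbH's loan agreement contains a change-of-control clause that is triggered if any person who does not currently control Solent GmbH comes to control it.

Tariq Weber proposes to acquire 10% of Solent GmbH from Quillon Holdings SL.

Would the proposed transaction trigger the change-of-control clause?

The purchase adds only to Tariq's holdings (Quillon's stake shrinks), so Tariq is the only person who could newly come to control Solent.
Tariq holds 85% of Quillon, so Tariq controls Quillon.
Tariq holds 80% of Talus, so Tariq controls Talus.
Quillon and Talus together hold 15% + 75% = 90% of Solent, so Tariq controls Solent.
So Tariq already controls Solent before the transaction.
After the purchase, Tariq holds 10% of Solent directly, and Quillon's stake falls to 5%.
Tariq controlled Solent already, so this is not a new person acquiring control; every other person's position is unchanged or reduced.
No new person acquires control, so the clause is not triggered.

No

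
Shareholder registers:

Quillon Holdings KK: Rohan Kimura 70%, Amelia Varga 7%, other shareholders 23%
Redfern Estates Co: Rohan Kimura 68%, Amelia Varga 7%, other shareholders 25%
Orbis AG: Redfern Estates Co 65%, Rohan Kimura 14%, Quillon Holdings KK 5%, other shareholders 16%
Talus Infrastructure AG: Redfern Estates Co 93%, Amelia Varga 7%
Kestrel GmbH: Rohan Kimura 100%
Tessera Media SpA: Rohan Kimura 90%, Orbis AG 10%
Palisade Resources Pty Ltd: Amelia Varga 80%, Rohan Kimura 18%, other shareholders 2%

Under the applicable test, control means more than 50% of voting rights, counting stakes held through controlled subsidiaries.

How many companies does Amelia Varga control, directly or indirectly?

1

Amelia holds 80% of Palisade, so Amelia controls Palisade.
No other company's threshold is met.
Amelia controls 1 company.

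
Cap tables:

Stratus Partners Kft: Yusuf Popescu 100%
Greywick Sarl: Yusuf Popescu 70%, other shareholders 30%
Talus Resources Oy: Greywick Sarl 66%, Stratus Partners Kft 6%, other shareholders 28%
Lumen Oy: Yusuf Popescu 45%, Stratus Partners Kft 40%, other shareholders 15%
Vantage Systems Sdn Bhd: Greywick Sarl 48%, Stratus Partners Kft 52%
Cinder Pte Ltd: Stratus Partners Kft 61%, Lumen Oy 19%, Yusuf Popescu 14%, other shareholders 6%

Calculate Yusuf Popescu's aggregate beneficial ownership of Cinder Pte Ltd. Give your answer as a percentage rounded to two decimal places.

Yusuf reaches Cinder along 4 paths.
Via Stratus: 100% × 61% = 61%.
Via Lumen: 45% × 19% = 8.55%.
Via Stratus → Lumen: 100% × 40% × 19% = 7.6%.
Direct stake: 14% = 14%.
Total: 61% + 8.55% + 7.6% + 14% = 91.15%.

91.15%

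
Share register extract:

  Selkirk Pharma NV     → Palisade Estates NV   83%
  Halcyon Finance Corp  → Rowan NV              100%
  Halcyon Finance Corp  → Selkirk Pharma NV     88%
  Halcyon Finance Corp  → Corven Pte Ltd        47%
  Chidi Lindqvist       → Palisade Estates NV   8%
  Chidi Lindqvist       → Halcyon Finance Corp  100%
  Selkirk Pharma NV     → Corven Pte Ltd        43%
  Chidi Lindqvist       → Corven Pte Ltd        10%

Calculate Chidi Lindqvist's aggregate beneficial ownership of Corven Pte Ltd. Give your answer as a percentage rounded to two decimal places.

94.84%

Chidi reaches Corven along 3 paths.
Direct stake: 10% = 10%.
Via Halcyon: 100% × 47% = 47%.
Via Halcyon → Selkirk: 100% × 88% × 43% = 37.84%.
Total: 10% + 47% + 37.84% = 94.84%.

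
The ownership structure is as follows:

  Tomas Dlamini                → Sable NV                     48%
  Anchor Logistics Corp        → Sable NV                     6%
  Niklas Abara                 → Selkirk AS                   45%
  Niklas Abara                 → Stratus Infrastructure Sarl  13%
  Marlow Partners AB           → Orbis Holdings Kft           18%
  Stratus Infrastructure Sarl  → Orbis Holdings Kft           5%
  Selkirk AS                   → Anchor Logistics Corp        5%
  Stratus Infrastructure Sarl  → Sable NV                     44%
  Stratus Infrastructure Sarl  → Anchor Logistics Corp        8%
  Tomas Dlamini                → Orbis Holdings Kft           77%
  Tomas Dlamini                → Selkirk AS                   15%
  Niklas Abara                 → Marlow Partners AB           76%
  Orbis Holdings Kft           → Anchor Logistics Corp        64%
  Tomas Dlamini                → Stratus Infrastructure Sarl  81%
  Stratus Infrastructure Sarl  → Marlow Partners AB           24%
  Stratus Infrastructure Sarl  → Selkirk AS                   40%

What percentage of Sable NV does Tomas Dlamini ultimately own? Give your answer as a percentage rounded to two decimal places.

87.42%

Tomas reaches Sable along 8 paths.
Direct stake: 48% = 48%.
Via Stratus: 81% × 44% = 35.64%.
Via Stratus → Anchor: 81% × 8% × 6% = 0.3888%.
Via Stratus → Selkirk → Anchor: 81% × 40% × 5% × 6% = 0.0972%.
Via Selkirk → Anchor: 15% × 5% × 6% = 0.045%.
Via Stratus → Marlow → Orbis → Anchor: 81% × 24% × 18% × 64% × 6% = 0.13436928%.
Via Orbis → Anchor: 77% × 64% × 6% = 2.9568%.
Via Stratus → Orbis → Anchor: 81% × 5% × 64% × 6% = 0.15552%.
Total: 48% + 35.64% + 0.3888% + 0.0972% + 0.045% + 0.13436928% + 2.9568% + 0.15552% = 87.41768928%.
Rounded: 87.42%.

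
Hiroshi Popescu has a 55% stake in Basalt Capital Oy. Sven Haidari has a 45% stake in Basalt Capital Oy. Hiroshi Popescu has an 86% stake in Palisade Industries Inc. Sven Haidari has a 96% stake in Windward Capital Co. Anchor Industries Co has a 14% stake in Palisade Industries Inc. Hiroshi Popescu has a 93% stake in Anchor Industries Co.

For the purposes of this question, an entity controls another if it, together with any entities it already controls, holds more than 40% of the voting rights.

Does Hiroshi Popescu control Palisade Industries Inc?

Yes

Hiroshi holds 93% of Anchor, so Hiroshi controls Anchor.
Hiroshi and Anchor together hold 86% + 14% = 100% of Palisade, so Hiroshi controls Palisade.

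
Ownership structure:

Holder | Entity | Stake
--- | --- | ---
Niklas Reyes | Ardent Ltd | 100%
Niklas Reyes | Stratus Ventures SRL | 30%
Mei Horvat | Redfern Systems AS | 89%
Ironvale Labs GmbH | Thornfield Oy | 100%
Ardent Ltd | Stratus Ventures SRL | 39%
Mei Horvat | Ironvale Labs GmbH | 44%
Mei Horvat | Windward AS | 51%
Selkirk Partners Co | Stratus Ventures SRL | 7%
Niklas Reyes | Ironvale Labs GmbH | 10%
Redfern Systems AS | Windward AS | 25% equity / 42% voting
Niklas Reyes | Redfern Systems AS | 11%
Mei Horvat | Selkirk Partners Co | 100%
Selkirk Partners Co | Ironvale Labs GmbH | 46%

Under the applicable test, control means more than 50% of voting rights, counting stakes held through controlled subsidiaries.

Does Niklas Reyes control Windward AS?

Niklas holds 100% of Ardent, so Niklas controls Ardent.
Niklas and Ardent together hold 30% + 39% = 69% of Stratus, so Niklas controls Stratus.
Neither Niklas nor any entity Niklas controls holds any voting interest in Windward.
So Niklas does not control Windward.

No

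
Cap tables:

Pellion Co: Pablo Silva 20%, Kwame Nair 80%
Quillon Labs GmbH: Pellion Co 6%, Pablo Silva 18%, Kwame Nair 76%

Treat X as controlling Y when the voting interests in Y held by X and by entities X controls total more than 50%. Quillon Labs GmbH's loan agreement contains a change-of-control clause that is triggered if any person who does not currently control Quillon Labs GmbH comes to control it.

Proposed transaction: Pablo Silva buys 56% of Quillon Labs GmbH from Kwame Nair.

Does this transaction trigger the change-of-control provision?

Yes

The purchase adds only to Pablo's holdings (Kwame's stake shrinks), so Pablo is the only person who could newly come to control Quillon.
Pablo's largest direct stake is 20% in Pellion, which does not meet the threshold, so Pablo controls no company.
In Quillon, Pablo's side holds only 18%, not > 50%.
So before the transaction, Pablo does not control Quillon.
After the purchase, Pablo's direct stake in Quillon rises to 18% + 56% = 74%, and Kwame's stake falls to 20%.
Pablo holds 74% of Quillon, so Pablo controls Quillon.
Pablo did not control Quillon before and does after, so the clause is triggered.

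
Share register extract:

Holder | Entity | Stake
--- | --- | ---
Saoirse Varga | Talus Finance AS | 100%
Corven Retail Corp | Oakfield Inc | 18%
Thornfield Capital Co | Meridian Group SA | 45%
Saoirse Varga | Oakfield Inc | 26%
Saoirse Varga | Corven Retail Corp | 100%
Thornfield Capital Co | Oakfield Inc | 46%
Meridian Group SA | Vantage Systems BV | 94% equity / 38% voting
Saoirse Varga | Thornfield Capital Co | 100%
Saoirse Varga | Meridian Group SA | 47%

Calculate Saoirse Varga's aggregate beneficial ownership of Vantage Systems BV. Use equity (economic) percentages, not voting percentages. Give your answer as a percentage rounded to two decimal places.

86.48%

Saoirse reaches Vantage along 2 paths.
Via Thornfield → Meridian: 100% × 45% × 94% = 42.3%.
Via Meridian: 47% × 94% = 44.18%.
Total: 42.3% + 44.18% = 86.48%.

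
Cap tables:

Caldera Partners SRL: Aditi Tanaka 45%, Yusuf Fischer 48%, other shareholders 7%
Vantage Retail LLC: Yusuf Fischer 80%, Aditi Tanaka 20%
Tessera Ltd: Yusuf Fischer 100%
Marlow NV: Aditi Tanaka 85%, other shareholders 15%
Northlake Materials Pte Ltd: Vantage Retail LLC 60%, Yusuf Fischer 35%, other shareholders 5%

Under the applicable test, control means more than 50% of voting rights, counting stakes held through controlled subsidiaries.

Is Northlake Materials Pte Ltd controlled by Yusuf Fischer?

Yes

Yusuf holds 80% of Vantage, so Yusuf controls Vantage.
Vantage and Yusuf together hold 60% + 35% = 95% of Northlake, so Yusuf controls Northlake.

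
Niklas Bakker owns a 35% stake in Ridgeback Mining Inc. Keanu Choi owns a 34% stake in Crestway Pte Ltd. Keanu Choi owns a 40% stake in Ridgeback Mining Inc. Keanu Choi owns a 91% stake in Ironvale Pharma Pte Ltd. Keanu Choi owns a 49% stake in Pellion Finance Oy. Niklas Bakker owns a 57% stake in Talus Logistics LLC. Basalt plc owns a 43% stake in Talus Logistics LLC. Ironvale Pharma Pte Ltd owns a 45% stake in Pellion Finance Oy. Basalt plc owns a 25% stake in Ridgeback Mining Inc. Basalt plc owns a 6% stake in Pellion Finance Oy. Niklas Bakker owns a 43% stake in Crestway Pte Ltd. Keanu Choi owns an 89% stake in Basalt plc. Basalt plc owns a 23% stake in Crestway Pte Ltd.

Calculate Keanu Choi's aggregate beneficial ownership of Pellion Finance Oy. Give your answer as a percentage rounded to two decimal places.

95.29%

Keanu reaches Pellion along 3 paths.
Direct stake: 49% = 49%.
Via Basalt: 89% × 6% = 5.34%.
Via Ironvale: 91% × 45% = 40.95%.
Total: 49% + 5.34% + 40.95% = 95.29%.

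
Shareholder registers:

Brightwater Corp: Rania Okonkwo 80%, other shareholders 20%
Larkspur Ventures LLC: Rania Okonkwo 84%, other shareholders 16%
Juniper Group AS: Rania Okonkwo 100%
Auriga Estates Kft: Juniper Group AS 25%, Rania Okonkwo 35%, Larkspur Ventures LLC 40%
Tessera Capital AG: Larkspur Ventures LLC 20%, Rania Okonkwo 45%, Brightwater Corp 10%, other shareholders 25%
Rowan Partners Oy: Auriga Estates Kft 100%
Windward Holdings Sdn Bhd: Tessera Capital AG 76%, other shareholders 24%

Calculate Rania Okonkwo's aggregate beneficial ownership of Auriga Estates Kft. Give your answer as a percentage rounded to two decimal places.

Rania reaches Auriga along 3 paths.
Via Juniper: 100% × 25% = 25%.
Direct stake: 35% = 35%.
Via Larkspur: 84% × 40% = 33.6%.
Total: 25% + 35% + 33.6% = 93.6%.
Rounded: 93.60%.

93.60%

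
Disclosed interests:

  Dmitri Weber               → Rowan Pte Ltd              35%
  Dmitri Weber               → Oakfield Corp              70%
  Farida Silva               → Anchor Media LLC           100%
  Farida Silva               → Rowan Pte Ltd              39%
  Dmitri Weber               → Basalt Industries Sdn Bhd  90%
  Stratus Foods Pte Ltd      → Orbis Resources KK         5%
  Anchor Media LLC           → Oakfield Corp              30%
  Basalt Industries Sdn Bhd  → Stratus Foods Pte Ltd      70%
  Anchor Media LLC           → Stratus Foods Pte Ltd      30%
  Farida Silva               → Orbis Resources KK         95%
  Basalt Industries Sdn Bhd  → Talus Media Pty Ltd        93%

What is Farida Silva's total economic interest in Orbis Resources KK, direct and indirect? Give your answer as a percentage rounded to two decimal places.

Farida reaches Orbis along 2 paths.
Via Anchor → Stratus: 100% × 30% × 5% = 1.5%.
Direct stake: 95% = 95%.
Total: 1.5% + 95% = 96.5%.
Rounded: 96.50%.

96.50%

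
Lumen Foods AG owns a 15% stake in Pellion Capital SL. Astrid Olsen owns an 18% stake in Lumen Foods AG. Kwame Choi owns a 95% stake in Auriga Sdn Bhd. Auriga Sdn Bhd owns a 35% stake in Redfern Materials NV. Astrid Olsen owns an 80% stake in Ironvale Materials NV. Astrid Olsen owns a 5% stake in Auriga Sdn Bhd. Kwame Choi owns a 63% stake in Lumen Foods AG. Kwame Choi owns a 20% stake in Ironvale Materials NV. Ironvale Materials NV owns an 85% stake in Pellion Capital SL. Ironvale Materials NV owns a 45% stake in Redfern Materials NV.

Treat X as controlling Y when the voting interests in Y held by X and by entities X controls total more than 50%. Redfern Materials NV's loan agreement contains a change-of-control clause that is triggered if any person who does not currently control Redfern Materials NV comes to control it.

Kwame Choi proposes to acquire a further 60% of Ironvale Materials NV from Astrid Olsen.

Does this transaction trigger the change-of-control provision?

The purchase adds only to Kwame's holdings (Astrid's stake shrinks), so Kwame is the only person who could newly come to control Redfern.
Kwame holds 95% of Auriga, so Kwame controls Auriga.
Kwame holds 63% of Lumen, so Kwame controls Lumen.
In Redfern, Kwame's side holds only 35%, not > 50%.
So before the transaction, Kwame does not control Redfern.
After the purchase, Kwame's direct stake in Ironvale rises to 20% + 60% = 80%, and Astrid's stake falls to 20%.
Kwame holds 80% of Ironvale, so Kwame controls Ironvale.
Auriga and Ironvale together hold 35% + 45% = 80% of Redfern, so Kwame controls Redfern.
Kwame did not control Redfern before and does after, so the clause is triggered.

Yes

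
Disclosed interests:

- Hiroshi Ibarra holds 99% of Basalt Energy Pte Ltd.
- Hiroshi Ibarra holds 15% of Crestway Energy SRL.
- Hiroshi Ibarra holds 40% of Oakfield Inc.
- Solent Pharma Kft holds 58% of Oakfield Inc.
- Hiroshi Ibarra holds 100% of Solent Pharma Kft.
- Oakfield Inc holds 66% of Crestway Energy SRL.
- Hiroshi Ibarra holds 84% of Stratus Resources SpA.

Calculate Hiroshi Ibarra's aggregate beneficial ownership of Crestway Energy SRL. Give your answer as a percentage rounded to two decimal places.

79.68%

Hiroshi reaches Crestway along 3 paths.
Direct stake: 15% = 15%.
Via Oakfield: 40% × 66% = 26.4%.
Via Solent → Oakfield: 100% × 58% × 66% = 38.28%.
Total: 15% + 26.4% + 38.28% = 79.68%.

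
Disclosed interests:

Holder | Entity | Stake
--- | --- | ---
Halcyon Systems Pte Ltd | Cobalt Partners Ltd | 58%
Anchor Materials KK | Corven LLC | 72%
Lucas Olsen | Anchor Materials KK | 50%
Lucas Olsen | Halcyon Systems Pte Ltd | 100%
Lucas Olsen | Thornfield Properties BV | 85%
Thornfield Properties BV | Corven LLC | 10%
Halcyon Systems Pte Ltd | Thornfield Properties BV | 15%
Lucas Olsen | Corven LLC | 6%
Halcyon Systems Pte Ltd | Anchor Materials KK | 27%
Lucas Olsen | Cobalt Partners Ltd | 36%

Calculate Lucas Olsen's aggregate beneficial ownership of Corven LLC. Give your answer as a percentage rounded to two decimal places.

Lucas reaches Corven along 5 paths.
Direct stake: 6% = 6%.
Via Halcyon → Thornfield: 100% × 15% × 10% = 1.5%.
Via Thornfield: 85% × 10% = 8.5%.
Via Halcyon → Anchor: 100% × 27% × 72% = 19.44%.
Via Anchor: 50% × 72% = 36%.
Total: 6% + 1.5% + 8.5% + 19.44% + 36% = 71.44%.

71.44%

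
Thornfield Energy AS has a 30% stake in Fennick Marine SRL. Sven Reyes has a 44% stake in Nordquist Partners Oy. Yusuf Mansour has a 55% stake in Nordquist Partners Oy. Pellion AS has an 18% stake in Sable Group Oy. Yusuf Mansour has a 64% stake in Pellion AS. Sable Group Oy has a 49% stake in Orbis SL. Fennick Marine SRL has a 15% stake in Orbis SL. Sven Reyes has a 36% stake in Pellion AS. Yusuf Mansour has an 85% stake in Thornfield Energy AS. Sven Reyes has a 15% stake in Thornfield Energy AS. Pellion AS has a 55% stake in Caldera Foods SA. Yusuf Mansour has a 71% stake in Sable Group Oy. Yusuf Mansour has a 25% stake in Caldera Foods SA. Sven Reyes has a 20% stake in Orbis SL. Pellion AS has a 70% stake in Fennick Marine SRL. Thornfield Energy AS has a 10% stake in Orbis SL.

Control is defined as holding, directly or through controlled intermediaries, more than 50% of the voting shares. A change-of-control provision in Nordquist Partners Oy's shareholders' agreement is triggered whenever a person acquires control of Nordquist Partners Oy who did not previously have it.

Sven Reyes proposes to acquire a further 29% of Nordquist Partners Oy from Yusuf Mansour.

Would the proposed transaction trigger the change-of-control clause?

The purchase adds only to Sven's holdings (Yusuf's stake shrinks), so Sven is the only person who could newly come to control Nordquist.
Sven's largest direct stake is 44% in Nordquist, which does not meet the threshold, so Sven controls no company.
In Nordquist, Sven's side holds only 44%, not > 50%.
So before the transaction, Sven does not control Nordquist.
After the purchase, Sven's direct stake in Nordquist rises to 44% + 29% = 73%, and Yusuf's stake falls to 26%.
Sven holds 73% of Nordquist, so Sven controls Nordquist.
Sven did not control Nordquist before and does after, so the clause is triggered.

Yes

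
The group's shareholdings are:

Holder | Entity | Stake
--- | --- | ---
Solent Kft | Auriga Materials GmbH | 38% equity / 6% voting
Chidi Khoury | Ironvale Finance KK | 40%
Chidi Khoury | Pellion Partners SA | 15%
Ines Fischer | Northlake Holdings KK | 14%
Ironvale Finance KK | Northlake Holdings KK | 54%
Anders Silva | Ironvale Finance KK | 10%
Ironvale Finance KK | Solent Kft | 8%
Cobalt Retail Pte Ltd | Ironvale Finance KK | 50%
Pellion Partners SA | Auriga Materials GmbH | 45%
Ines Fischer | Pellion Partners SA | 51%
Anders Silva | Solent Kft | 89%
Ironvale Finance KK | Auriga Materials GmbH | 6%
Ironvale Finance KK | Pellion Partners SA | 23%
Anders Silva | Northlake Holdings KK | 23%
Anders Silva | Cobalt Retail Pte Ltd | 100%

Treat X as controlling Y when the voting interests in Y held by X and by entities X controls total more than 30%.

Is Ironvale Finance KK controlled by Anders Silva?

Anders holds 100% of Cobalt, so Anders controls Cobalt.
Anders and Cobalt together hold 10% + 50% = 60% of Ironvale, so Anders controls Ironvale.

Yes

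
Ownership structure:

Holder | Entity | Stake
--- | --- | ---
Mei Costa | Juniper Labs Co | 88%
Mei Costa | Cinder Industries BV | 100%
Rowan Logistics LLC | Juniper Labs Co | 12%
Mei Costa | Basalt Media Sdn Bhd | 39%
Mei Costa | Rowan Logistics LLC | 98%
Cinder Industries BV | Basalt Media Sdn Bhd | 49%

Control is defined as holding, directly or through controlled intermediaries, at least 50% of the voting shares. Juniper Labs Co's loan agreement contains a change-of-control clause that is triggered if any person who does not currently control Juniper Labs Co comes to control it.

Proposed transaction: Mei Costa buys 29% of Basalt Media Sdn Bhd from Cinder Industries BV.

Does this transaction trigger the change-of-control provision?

No

The purchase adds only to Mei's holdings (Cinder's stake shrinks), so Mei is the only person who could newly come to control Juniper.
Mei holds 98% of Rowan, so Mei controls Rowan.
Rowan and Mei together hold 12% + 88% = 100% of Juniper, so Mei controls Juniper.
So Mei already controls Juniper before the transaction.
After the purchase, Mei's direct stake in Basalt rises to 39% + 29% = 68%, and Cinder's stake falls to 20%.
Mei controlled Juniper already, so this is not a new person acquiring control; every other person's position is unchanged or reduced.
No new person acquires control, so the clause is not triggered.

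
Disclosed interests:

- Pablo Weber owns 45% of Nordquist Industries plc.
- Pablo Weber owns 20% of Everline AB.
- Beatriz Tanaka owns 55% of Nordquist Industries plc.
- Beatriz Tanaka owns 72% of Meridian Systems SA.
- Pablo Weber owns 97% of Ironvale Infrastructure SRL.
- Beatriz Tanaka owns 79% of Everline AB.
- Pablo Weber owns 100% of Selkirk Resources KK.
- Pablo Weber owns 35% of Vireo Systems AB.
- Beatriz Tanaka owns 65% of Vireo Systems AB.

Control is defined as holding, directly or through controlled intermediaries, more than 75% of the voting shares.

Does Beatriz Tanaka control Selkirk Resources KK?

Beatriz holds 79% of Everline, so Beatriz controls Everline.
Neither Beatriz nor any entity Beatriz controls holds any voting interest in Selkirk.
So Beatriz does not control Selkirk.

No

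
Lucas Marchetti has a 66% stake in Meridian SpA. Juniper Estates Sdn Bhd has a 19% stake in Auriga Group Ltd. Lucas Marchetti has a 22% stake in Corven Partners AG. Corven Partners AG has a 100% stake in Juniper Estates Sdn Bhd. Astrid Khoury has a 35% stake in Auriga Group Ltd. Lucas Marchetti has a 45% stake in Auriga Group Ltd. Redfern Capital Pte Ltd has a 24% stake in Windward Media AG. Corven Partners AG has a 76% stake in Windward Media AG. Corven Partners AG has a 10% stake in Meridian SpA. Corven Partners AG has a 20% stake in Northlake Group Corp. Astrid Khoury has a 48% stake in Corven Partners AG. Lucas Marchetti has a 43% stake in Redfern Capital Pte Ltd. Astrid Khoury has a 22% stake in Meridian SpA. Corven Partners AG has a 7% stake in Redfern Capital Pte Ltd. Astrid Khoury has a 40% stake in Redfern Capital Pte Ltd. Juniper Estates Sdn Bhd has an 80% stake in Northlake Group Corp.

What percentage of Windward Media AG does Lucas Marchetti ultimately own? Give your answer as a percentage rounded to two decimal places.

Lucas reaches Windward along 3 paths.
Via Redfern: 43% × 24% = 10.32%.
Via Corven → Redfern: 22% × 7% × 24% = 0.3696%.
Via Corven: 22% × 76% = 16.72%.
Total: 10.32% + 0.3696% + 16.72% = 27.4096%.
Rounded: 27.41%.

27.41%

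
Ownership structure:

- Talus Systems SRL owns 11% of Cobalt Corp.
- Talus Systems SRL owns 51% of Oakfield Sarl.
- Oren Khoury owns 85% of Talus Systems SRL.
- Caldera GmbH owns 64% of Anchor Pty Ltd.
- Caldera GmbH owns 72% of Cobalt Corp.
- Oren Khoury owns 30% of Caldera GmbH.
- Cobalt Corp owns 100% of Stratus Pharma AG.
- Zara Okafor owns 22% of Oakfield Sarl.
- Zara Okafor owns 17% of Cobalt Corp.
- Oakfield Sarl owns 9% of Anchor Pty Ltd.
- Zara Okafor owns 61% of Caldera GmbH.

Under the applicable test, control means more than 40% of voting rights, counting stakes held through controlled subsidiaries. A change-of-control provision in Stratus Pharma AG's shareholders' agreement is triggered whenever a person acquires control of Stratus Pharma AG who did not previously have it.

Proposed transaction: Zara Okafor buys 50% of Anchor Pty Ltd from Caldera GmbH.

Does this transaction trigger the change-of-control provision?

No

The purchase adds only to Zara's holdings (Caldera's stake shrinks), so Zara is the only person who could newly come to control Stratus.
Zara holds 61% of Caldera, so Zara controls Caldera.
Zara and Caldera together hold 17% + 72% = 89% of Cobalt, so Zara controls Cobalt.
Cobalt holds 100% of Stratus, so Zara controls Stratus.
So Zara already controls Stratus before the transaction.
After the purchase, Zara holds 50% of Anchor directly, and Caldera's stake falls to 14%.
Zara controlled Stratus already, so this is not a new person acquiring control; every other person's position is unchanged or reduced.
No new person acquires control, so the clause is not triggered.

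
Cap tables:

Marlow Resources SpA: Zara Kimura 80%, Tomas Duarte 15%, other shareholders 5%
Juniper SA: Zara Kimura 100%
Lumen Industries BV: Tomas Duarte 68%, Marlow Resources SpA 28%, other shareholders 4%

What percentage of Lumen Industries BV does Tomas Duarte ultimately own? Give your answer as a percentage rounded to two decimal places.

72.20%

Tomas reaches Lumen along 2 paths.
Direct stake: 68% = 68%.
Via Marlow: 15% × 28% = 4.2%.
Total: 68% + 4.2% = 72.2%.
Rounded: 72.20%.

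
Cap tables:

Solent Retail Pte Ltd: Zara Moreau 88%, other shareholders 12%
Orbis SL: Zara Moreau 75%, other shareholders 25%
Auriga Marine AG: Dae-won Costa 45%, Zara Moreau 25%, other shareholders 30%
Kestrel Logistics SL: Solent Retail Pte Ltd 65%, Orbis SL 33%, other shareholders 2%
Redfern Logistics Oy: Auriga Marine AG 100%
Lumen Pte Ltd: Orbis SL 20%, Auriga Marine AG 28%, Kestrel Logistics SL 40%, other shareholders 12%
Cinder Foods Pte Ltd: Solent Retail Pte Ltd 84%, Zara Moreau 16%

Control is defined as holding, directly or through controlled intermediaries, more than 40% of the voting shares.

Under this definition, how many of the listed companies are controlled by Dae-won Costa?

2

Dae-won holds 45% of Auriga, so Dae-won controls Auriga.
Auriga holds 100% of Redfern, so Dae-won controls Redfern.
No other company's threshold is met.
Dae-won controls 2 companies.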